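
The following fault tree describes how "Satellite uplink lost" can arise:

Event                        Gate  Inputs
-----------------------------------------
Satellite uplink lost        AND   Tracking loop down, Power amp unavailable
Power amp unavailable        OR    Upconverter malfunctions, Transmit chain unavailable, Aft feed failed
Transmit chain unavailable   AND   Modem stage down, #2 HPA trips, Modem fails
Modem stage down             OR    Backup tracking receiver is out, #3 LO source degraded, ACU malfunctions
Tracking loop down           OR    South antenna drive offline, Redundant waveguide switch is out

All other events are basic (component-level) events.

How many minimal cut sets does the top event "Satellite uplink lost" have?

10

Tracking loop down [OR]: union of children's cut sets → 2 cut set(s).
Modem stage down [OR]: union of children's cut sets → 3 cut set(s).
Transmit chain unavailable [AND]: one cut set from each child combined → 3 × 1 × 1 = 3 cut set(s).
Power amp unavailable [OR]: union of children's cut sets → 5 cut set(s).
Satellite uplink lost [AND]: one cut set from each child combined → 2 × 5 = 10 cut set(s).
Minimal cut sets: {South antenna drive offline, Upconverter malfunctions}; {#2 HPA trips, Backup tracking receiver is out, Modem fails, South antenna drive offline}; {#2 HPA trips, #3 LO source degraded, Modem fails, South antenna drive offline}; {#2 HPA trips, ACU malfunctions, Modem fails, South antenna drive offline}; {Aft feed failed, South antenna drive offline}; {Redundant waveguide switch is out, Upconverter malfunctions}; {#2 HPA trips, Backup tracking receiver is out, Modem fails, Redundant waveguide switch is out}; {#2 HPA trips, #3 LO source degraded, Modem fails, Redundant waveguide switch is out}; {#2 HPA trips, ACU malfunctions, Modem fails, Redundant waveguide switch is out}; {Aft feed failed, Redundant waveguide switch is out}.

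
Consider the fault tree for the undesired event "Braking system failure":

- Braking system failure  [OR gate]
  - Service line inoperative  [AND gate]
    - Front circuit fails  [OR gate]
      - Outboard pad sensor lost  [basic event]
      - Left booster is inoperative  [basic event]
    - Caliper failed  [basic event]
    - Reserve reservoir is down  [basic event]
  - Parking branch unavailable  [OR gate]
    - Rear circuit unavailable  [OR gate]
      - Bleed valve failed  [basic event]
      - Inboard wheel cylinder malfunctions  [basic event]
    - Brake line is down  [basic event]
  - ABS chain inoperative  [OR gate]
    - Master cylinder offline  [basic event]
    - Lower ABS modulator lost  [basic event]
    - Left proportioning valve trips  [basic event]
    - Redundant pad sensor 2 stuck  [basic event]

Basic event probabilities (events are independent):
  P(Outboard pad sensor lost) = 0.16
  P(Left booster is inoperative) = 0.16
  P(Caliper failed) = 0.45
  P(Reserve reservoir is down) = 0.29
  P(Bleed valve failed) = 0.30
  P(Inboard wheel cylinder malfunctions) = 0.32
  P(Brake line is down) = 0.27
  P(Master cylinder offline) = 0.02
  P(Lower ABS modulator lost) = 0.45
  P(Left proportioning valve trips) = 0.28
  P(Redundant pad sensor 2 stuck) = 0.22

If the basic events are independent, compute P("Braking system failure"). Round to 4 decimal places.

P(Front circuit fails) [OR] = 1 − (1−0.16) × (1−0.16) = 0.294400
P(Service line inoperative) [AND] = 0.294400 × 0.45 × 0.29 = 0.038419
P(Rear circuit unavailable) [OR] = 1 − (1−0.30) × (1−0.32) = 0.524000
P(Parking branch unavailable) [OR] = 1 − (1−0.524000) × (1−0.27) = 0.652520
P(ABS chain inoperative) [OR] = 1 − (1−0.02) × (1−0.45) × (1−0.28) × (1−0.22) = 0.697298
P(Braking system failure) [OR] = 1 − (1−0.038419) × (1−0.652520) × (1−0.697298) = 0.898858
Rounded to 4 decimal places: P(Braking system failure) ≈ 0.8989.

0.8989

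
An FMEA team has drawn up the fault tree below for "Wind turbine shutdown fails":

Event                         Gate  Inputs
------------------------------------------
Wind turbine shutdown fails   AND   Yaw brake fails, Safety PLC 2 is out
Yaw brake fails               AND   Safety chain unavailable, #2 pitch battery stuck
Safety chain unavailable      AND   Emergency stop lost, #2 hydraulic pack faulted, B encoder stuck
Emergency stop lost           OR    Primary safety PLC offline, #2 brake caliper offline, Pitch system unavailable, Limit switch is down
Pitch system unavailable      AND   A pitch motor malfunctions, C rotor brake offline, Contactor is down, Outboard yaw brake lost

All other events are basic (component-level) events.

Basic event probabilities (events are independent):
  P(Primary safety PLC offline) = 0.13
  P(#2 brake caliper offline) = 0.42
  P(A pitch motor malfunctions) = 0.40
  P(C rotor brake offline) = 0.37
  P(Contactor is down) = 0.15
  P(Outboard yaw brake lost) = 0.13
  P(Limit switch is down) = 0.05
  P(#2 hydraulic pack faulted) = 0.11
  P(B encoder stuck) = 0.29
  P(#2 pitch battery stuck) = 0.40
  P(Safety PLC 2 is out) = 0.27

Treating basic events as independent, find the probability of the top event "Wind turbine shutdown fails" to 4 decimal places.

P(Pitch system unavailable) [AND] = 0.40 × 0.37 × 0.15 × 0.13 = 0.002886
P(Emergency stop lost) [OR] = 1 − (1−0.13) × (1−0.42) × (1−0.002886) × (1−0.05) = 0.522013
P(Safety chain unavailable) [AND] = 0.522013 × 0.11 × 0.29 = 0.016652
P(Yaw brake fails) [AND] = 0.016652 × 0.40 = 0.006661
P(Wind turbine shutdown fails) [AND] = 0.006661 × 0.27 = 0.001798
Rounded to 4 decimal places: P(Wind turbine shutdown fails) ≈ 0.0018.

0.0018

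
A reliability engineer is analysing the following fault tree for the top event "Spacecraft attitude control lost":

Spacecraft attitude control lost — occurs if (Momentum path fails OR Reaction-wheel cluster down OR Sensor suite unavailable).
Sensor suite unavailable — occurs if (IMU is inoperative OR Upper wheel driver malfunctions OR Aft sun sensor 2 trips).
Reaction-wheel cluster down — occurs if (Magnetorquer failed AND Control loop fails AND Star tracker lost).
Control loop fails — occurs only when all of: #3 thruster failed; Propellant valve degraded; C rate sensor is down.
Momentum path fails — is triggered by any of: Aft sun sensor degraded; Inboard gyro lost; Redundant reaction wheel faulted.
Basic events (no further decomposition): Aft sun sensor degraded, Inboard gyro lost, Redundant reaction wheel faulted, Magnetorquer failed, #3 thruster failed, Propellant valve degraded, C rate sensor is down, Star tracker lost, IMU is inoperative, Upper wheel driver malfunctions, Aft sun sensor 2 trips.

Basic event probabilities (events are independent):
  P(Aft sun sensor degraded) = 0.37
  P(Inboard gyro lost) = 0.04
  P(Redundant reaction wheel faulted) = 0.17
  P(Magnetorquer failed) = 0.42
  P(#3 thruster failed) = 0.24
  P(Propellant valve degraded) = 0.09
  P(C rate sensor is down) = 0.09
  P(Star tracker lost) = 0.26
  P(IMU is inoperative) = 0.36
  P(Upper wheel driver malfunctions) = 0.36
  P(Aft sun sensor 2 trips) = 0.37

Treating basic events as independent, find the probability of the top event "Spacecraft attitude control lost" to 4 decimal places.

P(Momentum path fails) [OR] = 1 − (1−0.37) × (1−0.04) × (1−0.17) = 0.498016
P(Control loop fails) [AND] = 0.24 × 0.09 × 0.09 = 0.001944
P(Reaction-wheel cluster down) [AND] = 0.42 × 0.001944 × 0.26 = 0.000212
P(Sensor suite unavailable) [OR] = 1 − (1−0.36) × (1−0.36) × (1−0.37) = 0.741952
P(Spacecraft attitude control lost) [OR] = 1 − (1−0.498016) × (1−0.000212) × (1−0.741952) = 0.870491
Rounded to 4 decimal places: P(Spacecraft attitude control lost) ≈ 0.8705.

0.8705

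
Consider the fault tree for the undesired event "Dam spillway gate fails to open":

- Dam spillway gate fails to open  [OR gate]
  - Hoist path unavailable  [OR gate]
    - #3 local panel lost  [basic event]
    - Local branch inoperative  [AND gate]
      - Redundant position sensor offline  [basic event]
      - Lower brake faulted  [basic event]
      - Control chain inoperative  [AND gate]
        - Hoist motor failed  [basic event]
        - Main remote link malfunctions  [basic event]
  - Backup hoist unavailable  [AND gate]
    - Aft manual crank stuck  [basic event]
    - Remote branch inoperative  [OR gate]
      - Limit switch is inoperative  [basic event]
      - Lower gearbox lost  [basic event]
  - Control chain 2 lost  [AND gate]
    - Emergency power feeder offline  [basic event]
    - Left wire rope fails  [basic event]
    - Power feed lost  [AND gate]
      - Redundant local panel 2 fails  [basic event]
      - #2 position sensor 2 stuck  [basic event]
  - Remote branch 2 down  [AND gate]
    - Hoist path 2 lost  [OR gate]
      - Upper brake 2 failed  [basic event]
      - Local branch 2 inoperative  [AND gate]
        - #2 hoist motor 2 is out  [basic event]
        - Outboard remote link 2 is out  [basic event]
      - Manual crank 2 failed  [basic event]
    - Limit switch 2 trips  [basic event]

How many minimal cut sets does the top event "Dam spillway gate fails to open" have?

8

Control chain inoperative [AND]: one cut set from each child combined → 1 × 1 = 1 cut set(s).
Local branch inoperative [AND]: one cut set from each child combined → 1 × 1 × 1 = 1 cut set(s).
Hoist path unavailable [OR]: union of children's cut sets → 2 cut set(s).
Remote branch inoperative [OR]: union of children's cut sets → 2 cut set(s).
Backup hoist unavailable [AND]: one cut set from each child combined → 1 × 2 = 2 cut set(s).
Power feed lost [AND]: one cut set from each child combined → 1 × 1 = 1 cut set(s).
Control chain 2 lost [AND]: one cut set from each child combined → 1 × 1 × 1 = 1 cut set(s).
Local branch 2 inoperative [AND]: one cut set from each child combined → 1 × 1 = 1 cut set(s).
Hoist path 2 lost [OR]: union of children's cut sets → 3 cut set(s).
Remote branch 2 down [AND]: one cut set from each child combined → 3 × 1 = 3 cut set(s).
Dam spillway gate fails to open [OR]: union of children's cut sets → 8 cut set(s).
Minimal cut sets: {#3 local panel lost}; {Hoist motor failed, Lower brake faulted, Main remote link malfunctions, Redundant position sensor offline}; {Aft manual crank stuck, Limit switch is inoperative}; {Aft manual crank stuck, Lower gearbox lost}; {#2 position sensor 2 stuck, Emergency power feeder offline, Left wire rope fails, Redundant local panel 2 fails}; {Limit switch 2 trips, Upper brake 2 failed}; {#2 hoist motor 2 is out, Limit switch 2 trips, Outboard remote link 2 is out}; {Limit switch 2 trips, Manual crank 2 failed}.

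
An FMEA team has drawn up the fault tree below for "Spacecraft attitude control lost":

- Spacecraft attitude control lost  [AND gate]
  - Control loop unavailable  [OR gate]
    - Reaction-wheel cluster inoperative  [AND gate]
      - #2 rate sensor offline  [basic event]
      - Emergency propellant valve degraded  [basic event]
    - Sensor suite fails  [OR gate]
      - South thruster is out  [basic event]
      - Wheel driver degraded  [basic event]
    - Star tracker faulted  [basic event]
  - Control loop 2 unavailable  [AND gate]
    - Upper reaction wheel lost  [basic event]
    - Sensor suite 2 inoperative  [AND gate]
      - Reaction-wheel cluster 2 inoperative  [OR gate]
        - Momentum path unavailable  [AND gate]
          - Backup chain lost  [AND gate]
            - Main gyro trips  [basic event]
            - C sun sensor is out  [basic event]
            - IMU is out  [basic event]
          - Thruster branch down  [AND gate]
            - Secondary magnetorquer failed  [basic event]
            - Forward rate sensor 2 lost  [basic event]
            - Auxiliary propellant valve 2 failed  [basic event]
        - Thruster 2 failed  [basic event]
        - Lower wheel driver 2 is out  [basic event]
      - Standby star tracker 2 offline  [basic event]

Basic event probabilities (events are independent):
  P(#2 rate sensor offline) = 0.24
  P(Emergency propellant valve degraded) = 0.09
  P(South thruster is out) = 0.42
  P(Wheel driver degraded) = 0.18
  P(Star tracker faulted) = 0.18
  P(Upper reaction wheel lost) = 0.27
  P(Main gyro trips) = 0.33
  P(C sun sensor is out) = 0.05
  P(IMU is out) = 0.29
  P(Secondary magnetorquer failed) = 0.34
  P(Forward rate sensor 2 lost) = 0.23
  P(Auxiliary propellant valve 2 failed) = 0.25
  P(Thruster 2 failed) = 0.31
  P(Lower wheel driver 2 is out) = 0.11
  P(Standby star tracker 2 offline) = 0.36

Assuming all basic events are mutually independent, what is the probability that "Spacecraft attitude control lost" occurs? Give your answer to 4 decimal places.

P(Reaction-wheel cluster inoperative) [AND] = 0.24 × 0.09 = 0.021600
P(Sensor suite fails) [OR] = 1 − (1−0.42) × (1−0.18) = 0.524400
P(Control loop unavailable) [OR] = 1 − (1−0.021600) × (1−0.524400) × (1−0.18) = 0.618432
P(Backup chain lost) [AND] = 0.33 × 0.05 × 0.29 = 0.004785
P(Thruster branch down) [AND] = 0.34 × 0.23 × 0.25 = 0.019550
P(Momentum path unavailable) [AND] = 0.004785 × 0.019550 = 0.000094
P(Reaction-wheel cluster 2 inoperative) [OR] = 1 − (1−0.000094) × (1−0.31) × (1−0.11) = 0.385958
P(Sensor suite 2 inoperative) [AND] = 0.385958 × 0.36 = 0.138945
P(Control loop 2 unavailable) [AND] = 0.27 × 0.138945 = 0.037515
P(Spacecraft attitude control lost) [AND] = 0.618432 × 0.037515 = 0.023200
Rounded to 4 decimal places: P(Spacecraft attitude control lost) ≈ 0.0232.

0.0232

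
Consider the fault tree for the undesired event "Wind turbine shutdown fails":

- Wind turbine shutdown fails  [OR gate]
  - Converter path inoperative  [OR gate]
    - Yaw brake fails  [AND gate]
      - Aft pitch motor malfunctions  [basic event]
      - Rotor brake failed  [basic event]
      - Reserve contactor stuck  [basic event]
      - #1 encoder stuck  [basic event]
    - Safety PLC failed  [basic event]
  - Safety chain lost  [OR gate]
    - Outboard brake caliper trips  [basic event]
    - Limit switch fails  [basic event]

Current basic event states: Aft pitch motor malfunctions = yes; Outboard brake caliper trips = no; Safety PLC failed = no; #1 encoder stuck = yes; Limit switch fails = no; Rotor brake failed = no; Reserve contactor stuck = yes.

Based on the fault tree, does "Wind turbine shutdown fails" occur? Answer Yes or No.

No

Yaw brake fails [AND]: Aft pitch motor malfunctions=occurs, Rotor brake failed=not, Reserve contactor stuck=occurs, #1 encoder stuck=occurs → not all inputs occur → does not occur.
Converter path inoperative [OR]: Yaw brake fails=not, Safety PLC failed=not → no input occurs → does not occur.
Safety chain lost [OR]: Outboard brake caliper trips=not, Limit switch fails=not → no input occurs → does not occur.
Wind turbine shutdown fails [OR]: Converter path inoperative=not, Safety chain lost=not → no input occurs → does not occur.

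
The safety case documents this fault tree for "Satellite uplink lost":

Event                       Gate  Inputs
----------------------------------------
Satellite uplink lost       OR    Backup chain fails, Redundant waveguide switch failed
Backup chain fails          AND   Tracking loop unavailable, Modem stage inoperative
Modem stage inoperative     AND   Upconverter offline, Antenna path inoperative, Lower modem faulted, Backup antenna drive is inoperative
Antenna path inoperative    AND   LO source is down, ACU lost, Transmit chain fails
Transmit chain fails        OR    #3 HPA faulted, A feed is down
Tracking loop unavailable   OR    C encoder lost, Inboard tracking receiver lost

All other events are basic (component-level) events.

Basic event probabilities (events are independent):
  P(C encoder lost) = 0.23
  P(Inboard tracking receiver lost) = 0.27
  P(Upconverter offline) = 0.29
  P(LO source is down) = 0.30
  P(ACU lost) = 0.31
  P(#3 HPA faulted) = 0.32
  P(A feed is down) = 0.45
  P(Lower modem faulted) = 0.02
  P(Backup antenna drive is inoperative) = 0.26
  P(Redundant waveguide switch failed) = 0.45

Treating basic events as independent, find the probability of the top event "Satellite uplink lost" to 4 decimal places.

0.4500

P(Tracking loop unavailable) [OR] = 1 − (1−0.23) × (1−0.27) = 0.437900
P(Transmit chain fails) [OR] = 1 − (1−0.32) × (1−0.45) = 0.626000
P(Antenna path inoperative) [AND] = 0.30 × 0.31 × 0.626000 = 0.058218
P(Modem stage inoperative) [AND] = 0.29 × 0.058218 × 0.02 × 0.26 = 0.000088
P(Backup chain fails) [AND] = 0.437900 × 0.000088 = 0.000039
P(Satellite uplink lost) [OR] = 1 − (1−0.000039) × (1−0.45) = 0.450021
Rounded to 4 decimal places: P(Satellite uplink lost) ≈ 0.4500.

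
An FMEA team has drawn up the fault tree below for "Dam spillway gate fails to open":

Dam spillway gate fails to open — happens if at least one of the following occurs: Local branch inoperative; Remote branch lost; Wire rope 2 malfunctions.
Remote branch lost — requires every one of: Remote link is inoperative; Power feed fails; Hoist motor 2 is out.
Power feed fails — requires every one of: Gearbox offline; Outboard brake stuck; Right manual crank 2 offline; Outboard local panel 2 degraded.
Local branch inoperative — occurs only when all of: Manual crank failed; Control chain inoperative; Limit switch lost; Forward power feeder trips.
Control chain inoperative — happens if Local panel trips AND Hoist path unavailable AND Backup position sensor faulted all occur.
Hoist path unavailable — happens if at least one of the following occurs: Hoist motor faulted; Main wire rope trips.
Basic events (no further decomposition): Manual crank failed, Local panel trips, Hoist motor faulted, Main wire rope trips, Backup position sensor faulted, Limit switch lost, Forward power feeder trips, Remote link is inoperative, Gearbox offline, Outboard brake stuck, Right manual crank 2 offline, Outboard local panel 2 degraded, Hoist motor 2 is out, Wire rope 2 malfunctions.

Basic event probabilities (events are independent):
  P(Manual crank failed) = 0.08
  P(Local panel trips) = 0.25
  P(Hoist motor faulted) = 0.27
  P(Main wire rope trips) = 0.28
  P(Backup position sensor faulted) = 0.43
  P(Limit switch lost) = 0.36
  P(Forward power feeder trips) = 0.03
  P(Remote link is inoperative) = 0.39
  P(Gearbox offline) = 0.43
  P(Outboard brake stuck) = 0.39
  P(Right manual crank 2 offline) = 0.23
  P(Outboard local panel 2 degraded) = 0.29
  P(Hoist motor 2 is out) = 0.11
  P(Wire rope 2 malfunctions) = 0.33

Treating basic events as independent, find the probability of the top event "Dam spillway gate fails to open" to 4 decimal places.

P(Hoist path unavailable) [OR] = 1 − (1−0.27) × (1−0.28) = 0.474400
P(Control chain inoperative) [AND] = 0.25 × 0.474400 × 0.43 = 0.050998
P(Local branch inoperative) [AND] = 0.08 × 0.050998 × 0.36 × 0.03 = 0.000044
P(Power feed fails) [AND] = 0.43 × 0.39 × 0.23 × 0.29 = 0.011186
P(Remote branch lost) [AND] = 0.39 × 0.011186 × 0.11 = 0.000480
P(Dam spillway gate fails to open) [OR] = 1 − (1−0.000044) × (1−0.000480) × (1−0.33) = 0.330351
Rounded to 4 decimal places: P(Dam spillway gate fails to open) ≈ 0.3304.

0.3304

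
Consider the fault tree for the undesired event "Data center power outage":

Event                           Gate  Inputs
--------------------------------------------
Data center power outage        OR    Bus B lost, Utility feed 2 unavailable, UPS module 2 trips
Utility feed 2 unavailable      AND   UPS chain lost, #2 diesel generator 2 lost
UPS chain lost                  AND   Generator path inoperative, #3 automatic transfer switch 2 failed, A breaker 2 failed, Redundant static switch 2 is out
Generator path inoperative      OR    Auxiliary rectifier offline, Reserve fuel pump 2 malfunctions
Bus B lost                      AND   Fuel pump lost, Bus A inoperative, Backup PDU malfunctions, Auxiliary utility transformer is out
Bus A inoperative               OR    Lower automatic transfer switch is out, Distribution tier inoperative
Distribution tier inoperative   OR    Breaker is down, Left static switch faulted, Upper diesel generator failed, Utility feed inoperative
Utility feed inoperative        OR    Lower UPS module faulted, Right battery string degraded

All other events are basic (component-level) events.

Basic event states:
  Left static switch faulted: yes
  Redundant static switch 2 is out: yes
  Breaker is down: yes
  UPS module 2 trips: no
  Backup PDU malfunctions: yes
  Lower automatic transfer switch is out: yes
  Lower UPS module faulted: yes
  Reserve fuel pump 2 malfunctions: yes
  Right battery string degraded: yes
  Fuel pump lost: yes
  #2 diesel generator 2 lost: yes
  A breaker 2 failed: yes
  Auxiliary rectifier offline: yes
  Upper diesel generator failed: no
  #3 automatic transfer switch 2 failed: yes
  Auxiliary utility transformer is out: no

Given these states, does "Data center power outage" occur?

Utility feed inoperative [OR]: Lower UPS module faulted=occurs, Right battery string degraded=occurs → at least one input occurs → occurs.
Distribution tier inoperative [OR]: Breaker is down=occurs, Left static switch faulted=occurs, Upper diesel generator failed=not, Utility feed inoperative=occurs → at least one input occurs → occurs.
Bus A inoperative [OR]: Lower automatic transfer switch is out=occurs, Distribution tier inoperative=occurs → at least one input occurs → occurs.
Bus B lost [AND]: Fuel pump lost=occurs, Bus A inoperative=occurs, Backup PDU malfunctions=occurs, Auxiliary utility transformer is out=not → not all inputs occur → does not occur.
Generator path inoperative [OR]: Auxiliary rectifier offline=occurs, Reserve fuel pump 2 malfunctions=occurs → at least one input occurs → occurs.
UPS chain lost [AND]: Generator path inoperative=occurs, #3 automatic transfer switch 2 failed=occurs, A breaker 2 failed=occurs, Redundant static switch 2 is out=occurs → all inputs occur → occurs.
Utility feed 2 unavailable [AND]: UPS chain lost=occurs, #2 diesel generator 2 lost=occurs → all inputs occur → occurs.
Data center power outage [OR]: Bus B lost=not, Utility feed 2 unavailable=occurs, UPS module 2 trips=not → at least one input occurs → occurs.

Yes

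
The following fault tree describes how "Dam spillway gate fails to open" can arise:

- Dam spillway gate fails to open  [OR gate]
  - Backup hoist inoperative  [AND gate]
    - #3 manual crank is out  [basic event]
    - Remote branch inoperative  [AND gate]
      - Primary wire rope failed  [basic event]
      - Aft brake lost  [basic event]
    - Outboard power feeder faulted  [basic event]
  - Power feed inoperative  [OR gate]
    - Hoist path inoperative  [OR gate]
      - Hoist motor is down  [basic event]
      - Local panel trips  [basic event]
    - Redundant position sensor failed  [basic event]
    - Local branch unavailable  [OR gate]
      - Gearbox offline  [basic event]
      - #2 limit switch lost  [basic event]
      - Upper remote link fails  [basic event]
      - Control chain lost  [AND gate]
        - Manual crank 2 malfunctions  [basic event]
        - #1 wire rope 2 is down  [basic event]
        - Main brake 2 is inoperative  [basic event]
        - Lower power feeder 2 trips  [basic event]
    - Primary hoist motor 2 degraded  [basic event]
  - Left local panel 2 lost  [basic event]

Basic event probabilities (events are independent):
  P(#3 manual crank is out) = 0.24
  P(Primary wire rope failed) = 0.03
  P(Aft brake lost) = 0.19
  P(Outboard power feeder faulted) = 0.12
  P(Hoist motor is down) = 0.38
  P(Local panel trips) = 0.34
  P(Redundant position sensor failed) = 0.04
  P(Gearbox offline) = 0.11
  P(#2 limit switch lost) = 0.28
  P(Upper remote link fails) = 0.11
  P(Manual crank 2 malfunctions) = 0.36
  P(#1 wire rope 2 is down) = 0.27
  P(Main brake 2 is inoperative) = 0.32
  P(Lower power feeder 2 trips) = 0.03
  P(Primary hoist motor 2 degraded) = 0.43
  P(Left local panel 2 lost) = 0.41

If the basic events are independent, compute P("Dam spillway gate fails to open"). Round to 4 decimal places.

P(Remote branch inoperative) [AND] = 0.03 × 0.19 = 0.005700
P(Backup hoist inoperative) [AND] = 0.24 × 0.005700 × 0.12 = 0.000164
P(Hoist path inoperative) [OR] = 1 − (1−0.38) × (1−0.34) = 0.590800
P(Control chain lost) [AND] = 0.36 × 0.27 × 0.32 × 0.03 = 0.000933
P(Local branch unavailable) [OR] = 1 − (1−0.11) × (1−0.28) × (1−0.11) × (1−0.000933) = 0.430220
P(Power feed inoperative) [OR] = 1 − (1−0.590800) × (1−0.04) × (1−0.430220) × (1−0.43) = 0.872418
P(Dam spillway gate fails to open) [OR] = 1 − (1−0.000164) × (1−0.872418) × (1−0.41) = 0.924739
Rounded to 4 decimal places: P(Dam spillway gate fails to open) ≈ 0.9247.

0.9247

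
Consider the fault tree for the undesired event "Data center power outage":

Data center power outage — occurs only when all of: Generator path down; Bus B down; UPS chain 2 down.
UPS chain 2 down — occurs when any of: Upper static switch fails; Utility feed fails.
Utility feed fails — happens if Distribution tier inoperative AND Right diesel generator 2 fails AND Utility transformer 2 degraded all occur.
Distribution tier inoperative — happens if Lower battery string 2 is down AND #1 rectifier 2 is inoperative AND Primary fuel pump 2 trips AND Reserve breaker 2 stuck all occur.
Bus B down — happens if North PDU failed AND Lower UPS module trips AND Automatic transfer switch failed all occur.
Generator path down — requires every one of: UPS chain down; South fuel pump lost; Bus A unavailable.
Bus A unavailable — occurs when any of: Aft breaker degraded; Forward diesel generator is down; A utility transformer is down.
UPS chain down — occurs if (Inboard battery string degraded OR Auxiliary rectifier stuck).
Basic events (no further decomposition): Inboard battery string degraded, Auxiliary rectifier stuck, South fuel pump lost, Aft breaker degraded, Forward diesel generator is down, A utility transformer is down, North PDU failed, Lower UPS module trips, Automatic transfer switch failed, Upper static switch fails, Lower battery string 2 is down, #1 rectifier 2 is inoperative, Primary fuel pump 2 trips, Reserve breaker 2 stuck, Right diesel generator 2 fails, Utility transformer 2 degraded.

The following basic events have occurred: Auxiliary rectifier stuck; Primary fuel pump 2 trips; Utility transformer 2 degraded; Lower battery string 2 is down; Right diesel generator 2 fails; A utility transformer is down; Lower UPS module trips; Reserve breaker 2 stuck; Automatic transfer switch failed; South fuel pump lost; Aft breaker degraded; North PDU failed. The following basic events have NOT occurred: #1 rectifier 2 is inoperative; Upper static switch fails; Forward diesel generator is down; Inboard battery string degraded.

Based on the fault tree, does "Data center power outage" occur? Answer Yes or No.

No

UPS chain down [OR]: Inboard battery string degraded=not, Auxiliary rectifier stuck=occurs → at least one input occurs → occurs.
Bus A unavailable [OR]: Aft breaker degraded=occurs, Forward diesel generator is down=not, A utility transformer is down=occurs → at least one input occurs → occurs.
Generator path down [AND]: UPS chain down=occurs, South fuel pump lost=occurs, Bus A unavailable=occurs → all inputs occur → occurs.
Bus B down [AND]: North PDU failed=occurs, Lower UPS module trips=occurs, Automatic transfer switch failed=occurs → all inputs occur → occurs.
Distribution tier inoperative [AND]: Lower battery string 2 is down=occurs, #1 rectifier 2 is inoperative=not, Primary fuel pump 2 trips=occurs, Reserve breaker 2 stuck=occurs → not all inputs occur → does not occur.
Utility feed fails [AND]: Distribution tier inoperative=not, Right diesel generator 2 fails=occurs, Utility transformer 2 degraded=occurs → not all inputs occur → does not occur.
UPS chain 2 down [OR]: Upper static switch fails=not, Utility feed fails=not → no input occurs → does not occur.
Data center power outage [AND]: Generator path down=occurs, Bus B down=occurs, UPS chain 2 down=not → not all inputs occur → does not occur.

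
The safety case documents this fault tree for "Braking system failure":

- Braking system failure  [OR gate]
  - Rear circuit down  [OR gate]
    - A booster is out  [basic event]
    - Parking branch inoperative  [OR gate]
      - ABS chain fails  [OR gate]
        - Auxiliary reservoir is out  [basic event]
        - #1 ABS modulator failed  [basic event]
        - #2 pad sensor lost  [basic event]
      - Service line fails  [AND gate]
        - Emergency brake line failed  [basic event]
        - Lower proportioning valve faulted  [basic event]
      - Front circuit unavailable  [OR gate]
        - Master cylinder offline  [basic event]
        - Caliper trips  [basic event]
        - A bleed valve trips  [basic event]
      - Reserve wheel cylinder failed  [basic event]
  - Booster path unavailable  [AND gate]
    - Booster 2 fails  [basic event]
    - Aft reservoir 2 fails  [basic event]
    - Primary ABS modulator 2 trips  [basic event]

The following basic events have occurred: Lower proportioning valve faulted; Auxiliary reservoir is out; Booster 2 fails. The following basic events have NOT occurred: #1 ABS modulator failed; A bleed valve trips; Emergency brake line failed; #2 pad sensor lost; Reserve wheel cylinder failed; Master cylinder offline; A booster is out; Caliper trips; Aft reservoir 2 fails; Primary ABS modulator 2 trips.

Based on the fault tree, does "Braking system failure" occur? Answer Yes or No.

Yes

ABS chain fails [OR]: Auxiliary reservoir is out=occurs, #1 ABS modulator failed=not, #2 pad sensor lost=not → at least one input occurs → occurs.
Service line fails [AND]: Emergency brake line failed=not, Lower proportioning valve faulted=occurs → not all inputs occur → does not occur.
Front circuit unavailable [OR]: Master cylinder offline=not, Caliper trips=not, A bleed valve trips=not → no input occurs → does not occur.
Parking branch inoperative [OR]: ABS chain fails=occurs, Service line fails=not, Front circuit unavailable=not, Reserve wheel cylinder failed=not → at least one input occurs → occurs.
Rear circuit down [OR]: A booster is out=not, Parking branch inoperative=occurs → at least one input occurs → occurs.
Booster path unavailable [AND]: Booster 2 fails=occurs, Aft reservoir 2 fails=not, Primary ABS modulator 2 trips=not → not all inputs occur → does not occur.
Braking system failure [OR]: Rear circuit down=occurs, Booster path unavailable=not → at least one input occurs → occurs.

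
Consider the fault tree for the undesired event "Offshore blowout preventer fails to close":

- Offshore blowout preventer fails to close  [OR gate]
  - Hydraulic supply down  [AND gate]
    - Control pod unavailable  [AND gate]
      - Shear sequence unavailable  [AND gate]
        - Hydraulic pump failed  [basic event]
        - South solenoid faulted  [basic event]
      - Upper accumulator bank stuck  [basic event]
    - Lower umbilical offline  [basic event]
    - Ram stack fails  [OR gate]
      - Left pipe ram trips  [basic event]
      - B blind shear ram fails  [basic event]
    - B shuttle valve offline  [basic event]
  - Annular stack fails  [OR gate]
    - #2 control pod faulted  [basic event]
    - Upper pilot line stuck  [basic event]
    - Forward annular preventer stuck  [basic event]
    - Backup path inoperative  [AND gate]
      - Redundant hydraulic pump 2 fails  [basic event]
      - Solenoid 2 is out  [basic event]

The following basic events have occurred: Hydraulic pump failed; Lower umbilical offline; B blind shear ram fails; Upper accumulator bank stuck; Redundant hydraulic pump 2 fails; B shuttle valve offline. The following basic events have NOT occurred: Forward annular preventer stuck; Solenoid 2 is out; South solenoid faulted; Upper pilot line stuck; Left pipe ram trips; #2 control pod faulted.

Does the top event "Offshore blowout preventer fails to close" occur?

No

Shear sequence unavailable [AND]: Hydraulic pump failed=occurs, South solenoid faulted=not → not all inputs occur → does not occur.
Control pod unavailable [AND]: Shear sequence unavailable=not, Upper accumulator bank stuck=occurs → not all inputs occur → does not occur.
Ram stack fails [OR]: Left pipe ram trips=not, B blind shear ram fails=occurs → at least one input occurs → occurs.
Hydraulic supply down [AND]: Control pod unavailable=not, Lower umbilical offline=occurs, Ram stack fails=occurs, B shuttle valve offline=occurs → not all inputs occur → does not occur.
Backup path inoperative [AND]: Redundant hydraulic pump 2 fails=occurs, Solenoid 2 is out=not → not all inputs occur → does not occur.
Annular stack fails [OR]: #2 control pod faulted=not, Upper pilot line stuck=not, Forward annular preventer stuck=not, Backup path inoperative=not → no input occurs → does not occur.
Offshore blowout preventer fails to close [OR]: Hydraulic supply down=not, Annular stack fails=not → no input occurs → does not occur.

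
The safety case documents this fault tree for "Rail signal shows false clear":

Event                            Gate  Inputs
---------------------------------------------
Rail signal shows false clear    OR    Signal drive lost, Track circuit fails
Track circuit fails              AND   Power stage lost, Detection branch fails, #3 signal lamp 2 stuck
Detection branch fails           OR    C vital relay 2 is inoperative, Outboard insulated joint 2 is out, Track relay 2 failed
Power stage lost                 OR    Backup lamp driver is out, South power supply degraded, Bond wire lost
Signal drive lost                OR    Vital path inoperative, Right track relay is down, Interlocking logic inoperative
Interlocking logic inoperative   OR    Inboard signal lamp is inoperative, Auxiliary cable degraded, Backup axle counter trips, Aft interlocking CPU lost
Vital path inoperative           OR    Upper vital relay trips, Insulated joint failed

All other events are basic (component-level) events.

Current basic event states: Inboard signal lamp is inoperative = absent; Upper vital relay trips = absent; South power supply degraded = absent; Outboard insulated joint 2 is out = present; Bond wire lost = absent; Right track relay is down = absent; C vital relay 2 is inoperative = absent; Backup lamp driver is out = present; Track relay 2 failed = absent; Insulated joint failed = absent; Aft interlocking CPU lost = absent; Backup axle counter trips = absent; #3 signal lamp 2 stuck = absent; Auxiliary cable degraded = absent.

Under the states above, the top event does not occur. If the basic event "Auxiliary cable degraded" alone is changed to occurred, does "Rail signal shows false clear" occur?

Yes

Counterfactual: set "Auxiliary cable degraded" to occurred.
Vital path inoperative [OR]: Upper vital relay trips=not, Insulated joint failed=not → no input occurs → does not occur.
Interlocking logic inoperative [OR]: Inboard signal lamp is inoperative=not, Auxiliary cable degraded=occurs, Backup axle counter trips=not, Aft interlocking CPU lost=not → at least one input occurs → occurs.
Signal drive lost [OR]: Vital path inoperative=not, Right track relay is down=not, Interlocking logic inoperative=occurs → at least one input occurs → occurs.
Power stage lost [OR]: Backup lamp driver is out=occurs, South power supply degraded=not, Bond wire lost=not → at least one input occurs → occurs.
Detection branch fails [OR]: C vital relay 2 is inoperative=not, Outboard insulated joint 2 is out=occurs, Track relay 2 failed=not → at least one input occurs → occurs.
Track circuit fails [AND]: Power stage lost=occurs, Detection branch fails=occurs, #3 signal lamp 2 stuck=not → not all inputs occur → does not occur.
Rail signal shows false clear [OR]: Signal drive lost=occurs, Track circuit fails=not → at least one input occurs → occurs.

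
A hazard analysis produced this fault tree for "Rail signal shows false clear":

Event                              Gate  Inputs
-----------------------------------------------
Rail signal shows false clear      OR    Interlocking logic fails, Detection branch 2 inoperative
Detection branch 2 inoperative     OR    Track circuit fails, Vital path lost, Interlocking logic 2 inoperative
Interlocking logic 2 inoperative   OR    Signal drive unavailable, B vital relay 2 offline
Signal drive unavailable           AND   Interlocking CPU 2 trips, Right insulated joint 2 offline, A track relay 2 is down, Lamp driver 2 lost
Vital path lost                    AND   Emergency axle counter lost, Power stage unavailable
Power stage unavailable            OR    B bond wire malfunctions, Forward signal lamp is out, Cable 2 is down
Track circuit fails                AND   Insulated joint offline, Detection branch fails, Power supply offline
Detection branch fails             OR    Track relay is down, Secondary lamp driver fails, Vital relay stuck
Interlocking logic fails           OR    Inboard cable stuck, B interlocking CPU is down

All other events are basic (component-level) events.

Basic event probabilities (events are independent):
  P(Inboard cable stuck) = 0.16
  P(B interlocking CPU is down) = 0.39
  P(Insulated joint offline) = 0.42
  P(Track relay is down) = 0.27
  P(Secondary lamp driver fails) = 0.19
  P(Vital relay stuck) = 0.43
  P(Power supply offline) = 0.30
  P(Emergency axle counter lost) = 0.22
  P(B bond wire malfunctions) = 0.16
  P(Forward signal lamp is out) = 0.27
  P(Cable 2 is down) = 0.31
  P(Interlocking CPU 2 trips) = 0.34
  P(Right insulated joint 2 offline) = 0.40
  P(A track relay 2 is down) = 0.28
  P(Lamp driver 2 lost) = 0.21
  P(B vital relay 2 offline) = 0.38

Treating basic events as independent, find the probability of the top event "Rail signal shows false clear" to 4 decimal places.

P(Interlocking logic fails) [OR] = 1 − (1−0.16) × (1−0.39) = 0.487600
P(Detection branch fails) [OR] = 1 − (1−0.27) × (1−0.19) × (1−0.43) = 0.662959
P(Track circuit fails) [AND] = 0.42 × 0.662959 × 0.30 = 0.083533
P(Power stage unavailable) [OR] = 1 − (1−0.16) × (1−0.27) × (1−0.31) = 0.576892
P(Vital path lost) [AND] = 0.22 × 0.576892 = 0.126916
P(Signal drive unavailable) [AND] = 0.34 × 0.40 × 0.28 × 0.21 = 0.007997
P(Interlocking logic 2 inoperative) [OR] = 1 − (1−0.007997) × (1−0.38) = 0.384958
P(Detection branch 2 inoperative) [OR] = 1 − (1−0.083533) × (1−0.126916) × (1−0.384958) = 0.507872
P(Rail signal shows false clear) [OR] = 1 − (1−0.487600) × (1−0.507872) = 0.747834
Rounded to 4 decimal places: P(Rail signal shows false clear) ≈ 0.7478.

0.7478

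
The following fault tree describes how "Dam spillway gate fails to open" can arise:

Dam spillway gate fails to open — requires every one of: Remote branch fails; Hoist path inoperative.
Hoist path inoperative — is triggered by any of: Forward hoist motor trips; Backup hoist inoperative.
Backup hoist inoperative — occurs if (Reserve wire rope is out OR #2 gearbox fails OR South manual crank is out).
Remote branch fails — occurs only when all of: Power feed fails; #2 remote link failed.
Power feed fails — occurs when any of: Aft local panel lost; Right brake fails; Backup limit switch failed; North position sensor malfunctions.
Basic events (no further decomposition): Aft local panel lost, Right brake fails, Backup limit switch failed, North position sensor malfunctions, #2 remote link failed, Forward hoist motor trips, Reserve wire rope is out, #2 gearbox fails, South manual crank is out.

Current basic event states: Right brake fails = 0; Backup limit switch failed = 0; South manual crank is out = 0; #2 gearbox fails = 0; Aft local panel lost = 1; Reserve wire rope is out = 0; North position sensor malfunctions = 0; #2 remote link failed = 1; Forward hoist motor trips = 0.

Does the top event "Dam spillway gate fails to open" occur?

No

Power feed fails [OR]: Aft local panel lost=occurs, Right brake fails=not, Backup limit switch failed=not, North position sensor malfunctions=not → at least one input occurs → occurs.
Remote branch fails [AND]: Power feed fails=occurs, #2 remote link failed=occurs → all inputs occur → occurs.
Backup hoist inoperative [OR]: Reserve wire rope is out=not, #2 gearbox fails=not, South manual crank is out=not → no input occurs → does not occur.
Hoist path inoperative [OR]: Forward hoist motor trips=not, Backup hoist inoperative=not → no input occurs → does not occur.
Dam spillway gate fails to open [AND]: Remote branch fails=occurs, Hoist path inoperative=not → not all inputs occur → does not occur.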